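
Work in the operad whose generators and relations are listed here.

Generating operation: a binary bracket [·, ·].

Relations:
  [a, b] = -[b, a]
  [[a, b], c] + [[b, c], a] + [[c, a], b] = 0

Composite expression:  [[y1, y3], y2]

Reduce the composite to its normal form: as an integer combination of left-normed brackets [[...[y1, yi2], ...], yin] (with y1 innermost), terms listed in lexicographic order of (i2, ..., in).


[[y1, y3], y2]

Skip Jacobi rewriting: expand, keep y1-initial words, read off terms.
Composite bracket: [[y1, y3], y2]
Full expansion: 4 signed words from ab - ba (2^2 = 4).
Coefficients come from the y1-initial words:
  sign of y1y3y2 is +1, so it contributes +[[y1, y3], y2]


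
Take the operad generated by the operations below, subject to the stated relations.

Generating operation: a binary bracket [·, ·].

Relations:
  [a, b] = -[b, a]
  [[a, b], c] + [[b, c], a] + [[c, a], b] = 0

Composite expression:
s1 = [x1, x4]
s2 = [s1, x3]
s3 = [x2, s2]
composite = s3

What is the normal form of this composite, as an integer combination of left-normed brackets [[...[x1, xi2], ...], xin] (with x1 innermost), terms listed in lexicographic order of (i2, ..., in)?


-[[[x1, x4], x3], x2]


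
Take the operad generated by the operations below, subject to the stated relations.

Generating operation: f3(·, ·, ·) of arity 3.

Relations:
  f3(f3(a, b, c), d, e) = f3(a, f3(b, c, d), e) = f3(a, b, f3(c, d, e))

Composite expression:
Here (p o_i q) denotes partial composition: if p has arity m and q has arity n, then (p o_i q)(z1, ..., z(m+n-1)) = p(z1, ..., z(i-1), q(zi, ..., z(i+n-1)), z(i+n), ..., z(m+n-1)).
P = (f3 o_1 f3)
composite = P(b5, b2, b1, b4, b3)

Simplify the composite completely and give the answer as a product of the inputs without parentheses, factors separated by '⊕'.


b5 ⊕ b2 ⊕ b1 ⊕ b4 ⊕ b3

Associativity of f3 dissolves the nesting; only the b-input order survives.
f3(b5, b2, b1) unparenthesizes to b5 ⊕ b2 ⊕ b1
f3(f3(b5, b2, b1), b4, b3) unparenthesizes to b5 ⊕ b2 ⊕ b1 ⊕ b4 ⊕ b3


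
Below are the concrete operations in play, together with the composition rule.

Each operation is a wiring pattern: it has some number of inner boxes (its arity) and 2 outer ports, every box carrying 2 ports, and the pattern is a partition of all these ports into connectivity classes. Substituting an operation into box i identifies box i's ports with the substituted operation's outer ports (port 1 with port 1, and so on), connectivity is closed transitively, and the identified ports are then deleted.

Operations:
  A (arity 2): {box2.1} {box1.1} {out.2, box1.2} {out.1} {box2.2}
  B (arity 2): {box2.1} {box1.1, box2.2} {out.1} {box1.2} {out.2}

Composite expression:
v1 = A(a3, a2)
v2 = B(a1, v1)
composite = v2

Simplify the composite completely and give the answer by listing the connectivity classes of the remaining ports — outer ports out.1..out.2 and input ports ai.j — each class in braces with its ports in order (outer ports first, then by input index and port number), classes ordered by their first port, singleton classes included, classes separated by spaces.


Reachability decides: close wires over B-identified ports.
A over (a3, a2) gives {out.1} {out.2, a3.2} {a2.1} {a2.2} {a3.1}, out.j being that stage's outer ports
B over (a1, a3, a2) gives {out.1} {out.2} {a1.1, a3.2} {a1.2} {a2.1} {a2.2} {a3.1}, out.j being that stage's outer ports

{out.1} {out.2} {a1.1, a3.2} {a1.2} {a2.1} {a2.2} {a3.1}


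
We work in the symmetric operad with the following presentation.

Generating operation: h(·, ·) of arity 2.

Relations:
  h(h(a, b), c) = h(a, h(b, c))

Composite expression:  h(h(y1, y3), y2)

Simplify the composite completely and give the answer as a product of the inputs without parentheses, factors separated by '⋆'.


y1 ⋆ y3 ⋆ y2

All parenthesizations of h agree; list the y-inputs left to right.
h(y1, y3) linearizes to y1 ⋆ y3
h(h(y1, y3), y2) linearizes to y1 ⋆ y3 ⋆ y2


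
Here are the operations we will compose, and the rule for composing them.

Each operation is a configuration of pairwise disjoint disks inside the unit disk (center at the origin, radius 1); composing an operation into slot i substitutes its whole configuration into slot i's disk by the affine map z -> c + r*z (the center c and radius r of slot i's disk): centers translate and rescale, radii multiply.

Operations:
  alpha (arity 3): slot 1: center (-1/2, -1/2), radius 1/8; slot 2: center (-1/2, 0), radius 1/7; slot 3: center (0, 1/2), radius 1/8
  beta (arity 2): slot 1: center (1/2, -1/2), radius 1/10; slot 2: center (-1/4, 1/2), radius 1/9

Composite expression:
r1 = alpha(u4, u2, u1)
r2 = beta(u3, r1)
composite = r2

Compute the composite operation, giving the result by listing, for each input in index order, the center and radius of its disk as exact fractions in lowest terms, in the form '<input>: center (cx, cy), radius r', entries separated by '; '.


u1: center (-1/4, 5/9), radius 1/72; u2: center (-11/36, 1/2), radius 1/63; u3: center (1/2, -1/2), radius 1/10; u4: center (-11/36, 4/9), radius 1/72


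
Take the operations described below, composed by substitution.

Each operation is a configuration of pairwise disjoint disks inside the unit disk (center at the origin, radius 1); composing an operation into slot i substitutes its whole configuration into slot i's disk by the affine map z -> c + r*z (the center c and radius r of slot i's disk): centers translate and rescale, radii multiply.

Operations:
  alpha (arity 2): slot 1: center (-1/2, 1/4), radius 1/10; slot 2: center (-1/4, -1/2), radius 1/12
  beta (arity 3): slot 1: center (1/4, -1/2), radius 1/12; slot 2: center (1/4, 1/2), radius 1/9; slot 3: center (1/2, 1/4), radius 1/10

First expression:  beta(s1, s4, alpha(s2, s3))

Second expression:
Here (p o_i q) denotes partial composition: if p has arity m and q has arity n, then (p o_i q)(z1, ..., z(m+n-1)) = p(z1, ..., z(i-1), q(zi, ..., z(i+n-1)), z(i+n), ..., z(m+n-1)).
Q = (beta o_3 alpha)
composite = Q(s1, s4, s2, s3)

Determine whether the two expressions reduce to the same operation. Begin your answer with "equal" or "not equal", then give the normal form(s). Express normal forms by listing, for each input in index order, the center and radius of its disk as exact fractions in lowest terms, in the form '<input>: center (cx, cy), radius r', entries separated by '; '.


equal — both sides give s1: center (1/4, -1/2), radius 1/12; s2: center (9/20, 11/40), radius 1/100; s3: center (19/40, 1/5), radius 1/120; s4: center (1/4, 1/2), radius 1/9

Normal form of the first expression: s1: center (1/4, -1/2), radius 1/12; s2: center (9/20, 11/40), radius 1/100; s3: center (19/40, 1/5), radius 1/120; s4: center (1/4, 1/2), radius 1/9
Normal form of the second expression: s1: center (1/4, -1/2), radius 1/12; s2: center (9/20, 11/40), radius 1/100; s3: center (19/40, 1/5), radius 1/120; s4: center (1/4, 1/2), radius 1/9
Both agree, so they are equal.


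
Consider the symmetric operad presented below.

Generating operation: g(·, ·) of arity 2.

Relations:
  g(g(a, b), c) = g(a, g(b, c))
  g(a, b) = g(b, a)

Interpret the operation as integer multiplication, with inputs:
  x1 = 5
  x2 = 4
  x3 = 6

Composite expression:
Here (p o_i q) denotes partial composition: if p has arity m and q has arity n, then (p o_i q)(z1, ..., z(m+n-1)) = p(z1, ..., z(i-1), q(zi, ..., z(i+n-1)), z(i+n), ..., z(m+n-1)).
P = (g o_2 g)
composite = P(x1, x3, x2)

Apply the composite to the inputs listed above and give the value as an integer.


120

g(x3, x2) = 24
g(x1, g(x3, x2)) = 120


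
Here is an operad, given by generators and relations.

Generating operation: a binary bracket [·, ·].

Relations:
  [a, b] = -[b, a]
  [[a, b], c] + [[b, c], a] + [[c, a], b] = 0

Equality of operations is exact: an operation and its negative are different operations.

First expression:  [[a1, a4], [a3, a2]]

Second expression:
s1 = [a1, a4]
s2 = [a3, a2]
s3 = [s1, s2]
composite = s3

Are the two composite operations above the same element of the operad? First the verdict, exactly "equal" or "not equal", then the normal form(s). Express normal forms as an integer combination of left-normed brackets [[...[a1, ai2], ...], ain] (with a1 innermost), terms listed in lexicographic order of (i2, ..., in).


equal — both sides give -[[[a1, a4], a2], a3] + [[[a1, a4], a3], a2]

In normal form, the first expression is -[[[a1, a4], a2], a3] + [[[a1, a4], a3], a2]
In normal form, the second expression is -[[[a1, a4], a2], a3] + [[[a1, a4], a3], a2]
One common form — equal.


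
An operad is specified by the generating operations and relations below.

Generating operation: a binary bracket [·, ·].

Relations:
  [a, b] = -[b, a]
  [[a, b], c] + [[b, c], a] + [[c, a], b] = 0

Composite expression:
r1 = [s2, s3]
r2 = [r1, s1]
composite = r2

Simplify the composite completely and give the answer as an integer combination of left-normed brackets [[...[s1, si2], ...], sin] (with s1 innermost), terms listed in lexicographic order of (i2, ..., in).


-[[s1, s2], s3] + [[s1, s3], s2]

Left-normed coefficients sit on the s1-initial expansion words.
Composite bracket: [[s2, s3], s1]
Full expansion: 4 signed words from ab - ba (2^2 = 4).
Only words starting with s1 matter:
  from s1s2s3, sign -1: term -[[s1, s2], s3]
  from s1s3s2, sign +1: term +[[s1, s3], s2]


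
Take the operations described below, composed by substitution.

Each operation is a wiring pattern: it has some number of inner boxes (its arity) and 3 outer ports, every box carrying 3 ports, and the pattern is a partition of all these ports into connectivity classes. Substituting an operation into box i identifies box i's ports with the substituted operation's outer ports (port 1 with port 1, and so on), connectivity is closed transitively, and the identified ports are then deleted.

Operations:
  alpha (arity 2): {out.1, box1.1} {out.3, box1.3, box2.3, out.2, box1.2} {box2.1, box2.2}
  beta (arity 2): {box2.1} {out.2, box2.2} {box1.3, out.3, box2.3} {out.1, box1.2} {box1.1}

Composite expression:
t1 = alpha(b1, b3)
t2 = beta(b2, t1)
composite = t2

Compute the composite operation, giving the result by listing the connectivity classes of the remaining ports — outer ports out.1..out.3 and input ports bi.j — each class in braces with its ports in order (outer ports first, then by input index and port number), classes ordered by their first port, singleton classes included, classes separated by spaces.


{out.1, b2.2} {out.2, out.3, b1.2, b1.3, b2.3, b3.3} {b1.1} {b2.1} {b3.1, b3.2}

Connectivity passes through glued beta-boundaries; trace each wire chain.
the subtree at alpha composes to {out.1, b1.1} {out.2, out.3, b1.2, b1.3, b3.3} {b3.1, b3.2} on (b1, b3); out.j = own outer ports
the subtree at beta composes to {out.1, b2.2} {out.2, out.3, b1.2, b1.3, b2.3, b3.3} {b1.1} {b2.1} {b3.1, b3.2} on (b2, b1, b3); out.j = own outer ports


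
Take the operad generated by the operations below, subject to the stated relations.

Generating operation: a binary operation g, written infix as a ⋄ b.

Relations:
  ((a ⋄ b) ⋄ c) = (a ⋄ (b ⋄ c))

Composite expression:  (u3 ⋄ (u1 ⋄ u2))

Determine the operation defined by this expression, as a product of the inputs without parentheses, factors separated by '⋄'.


u3 ⋄ u1 ⋄ u2

The g-tree's shape is irrelevant; the u-reading-order decides.
(u1 ⋄ u2) collapses to u1 ⋄ u2
(u3 ⋄ (u1 ⋄ u2)) collapses to u3 ⋄ u1 ⋄ u2


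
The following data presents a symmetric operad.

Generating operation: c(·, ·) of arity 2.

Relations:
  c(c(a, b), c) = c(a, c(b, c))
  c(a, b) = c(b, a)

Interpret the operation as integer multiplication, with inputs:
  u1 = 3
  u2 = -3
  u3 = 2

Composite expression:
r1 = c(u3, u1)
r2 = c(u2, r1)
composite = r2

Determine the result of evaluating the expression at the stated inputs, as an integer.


-18


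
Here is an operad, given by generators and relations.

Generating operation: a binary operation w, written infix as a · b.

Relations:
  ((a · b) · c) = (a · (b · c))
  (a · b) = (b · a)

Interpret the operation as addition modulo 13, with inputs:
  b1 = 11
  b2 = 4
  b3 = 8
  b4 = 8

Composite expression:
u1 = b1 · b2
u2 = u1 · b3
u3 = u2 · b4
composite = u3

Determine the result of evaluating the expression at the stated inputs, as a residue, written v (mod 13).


(b1 · b2) = 2
((b1 · b2) · b3) = 10
(((b1 · b2) · b3) · b4) = 5

5 (mod 13)


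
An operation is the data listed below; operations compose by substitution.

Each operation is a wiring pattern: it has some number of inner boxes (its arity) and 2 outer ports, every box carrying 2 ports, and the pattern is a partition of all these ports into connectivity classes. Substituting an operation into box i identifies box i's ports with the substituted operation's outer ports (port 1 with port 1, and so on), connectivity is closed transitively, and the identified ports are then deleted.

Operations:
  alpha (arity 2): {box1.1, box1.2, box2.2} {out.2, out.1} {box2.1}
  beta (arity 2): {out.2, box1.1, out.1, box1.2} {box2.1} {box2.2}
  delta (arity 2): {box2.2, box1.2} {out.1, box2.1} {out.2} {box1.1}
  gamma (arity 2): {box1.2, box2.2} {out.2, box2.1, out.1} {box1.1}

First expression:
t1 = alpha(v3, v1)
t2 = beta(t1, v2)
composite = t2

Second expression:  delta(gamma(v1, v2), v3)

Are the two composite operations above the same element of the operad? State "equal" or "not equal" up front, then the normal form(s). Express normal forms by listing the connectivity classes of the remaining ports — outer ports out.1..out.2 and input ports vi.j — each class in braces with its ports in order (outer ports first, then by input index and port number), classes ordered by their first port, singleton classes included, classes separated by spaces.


not equal: they reduce to {out.1, out.2} {v1.1} {v1.2, v3.1, v3.2} {v2.1} {v2.2} and {out.1, v3.1} {out.2} {v1.1} {v1.2, v2.2} {v2.1, v3.2}

In normal form, the first expression is {out.1, out.2} {v1.1} {v1.2, v3.1, v3.2} {v2.1} {v2.2}
In normal form, the second expression is {out.1, v3.1} {out.2} {v1.1} {v1.2, v2.2} {v2.1, v3.2}
The normal forms differ: not equal.


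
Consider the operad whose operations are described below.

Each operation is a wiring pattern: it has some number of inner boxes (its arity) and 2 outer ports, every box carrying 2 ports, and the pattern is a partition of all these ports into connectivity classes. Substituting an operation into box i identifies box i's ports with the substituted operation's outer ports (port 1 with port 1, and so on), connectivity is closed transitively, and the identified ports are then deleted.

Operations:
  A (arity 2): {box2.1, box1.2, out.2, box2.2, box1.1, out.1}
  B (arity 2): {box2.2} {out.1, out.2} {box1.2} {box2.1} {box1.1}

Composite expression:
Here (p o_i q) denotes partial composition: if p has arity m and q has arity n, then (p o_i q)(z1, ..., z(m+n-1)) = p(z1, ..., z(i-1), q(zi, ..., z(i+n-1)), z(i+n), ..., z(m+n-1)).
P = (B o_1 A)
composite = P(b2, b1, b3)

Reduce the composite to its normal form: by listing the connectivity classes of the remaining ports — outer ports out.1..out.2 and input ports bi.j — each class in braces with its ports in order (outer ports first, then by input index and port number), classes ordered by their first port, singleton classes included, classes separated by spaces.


{out.1, out.2} {b1.1, b1.2, b2.1, b2.2} {b3.1} {b3.2}

Reachability decides: close wires over B-identified ports.
after A, the pattern on (b2, b1) reads {out.1, out.2, b1.1, b1.2, b2.1, b2.2} (out.j = its outer ports)
after B, the pattern on (b2, b1, b3) reads {out.1, out.2} {b1.1, b1.2, b2.1, b2.2} {b3.1} {b3.2} (out.j = its outer ports)


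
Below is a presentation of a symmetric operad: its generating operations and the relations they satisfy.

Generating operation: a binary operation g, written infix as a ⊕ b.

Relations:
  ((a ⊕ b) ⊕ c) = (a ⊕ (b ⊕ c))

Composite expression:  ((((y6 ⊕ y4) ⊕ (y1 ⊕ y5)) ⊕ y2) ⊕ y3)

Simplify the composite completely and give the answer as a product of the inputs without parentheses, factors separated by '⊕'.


Every regrouping of g is equal, so read the y-inputs in written order.
(y6 ⊕ y4) reduces to y6 ⊕ y4
(y1 ⊕ y5) reduces to y1 ⊕ y5
((y6 ⊕ y4) ⊕ (y1 ⊕ y5)) reduces to y6 ⊕ y4 ⊕ y1 ⊕ y5
(((y6 ⊕ y4) ⊕ (y1 ⊕ y5)) ⊕ y2) reduces to y6 ⊕ y4 ⊕ y1 ⊕ y5 ⊕ y2
((((y6 ⊕ y4) ⊕ (y1 ⊕ y5)) ⊕ y2) ⊕ y3) reduces to y6 ⊕ y4 ⊕ y1 ⊕ y5 ⊕ y2 ⊕ y3

y6 ⊕ y4 ⊕ y1 ⊕ y5 ⊕ y2 ⊕ y3


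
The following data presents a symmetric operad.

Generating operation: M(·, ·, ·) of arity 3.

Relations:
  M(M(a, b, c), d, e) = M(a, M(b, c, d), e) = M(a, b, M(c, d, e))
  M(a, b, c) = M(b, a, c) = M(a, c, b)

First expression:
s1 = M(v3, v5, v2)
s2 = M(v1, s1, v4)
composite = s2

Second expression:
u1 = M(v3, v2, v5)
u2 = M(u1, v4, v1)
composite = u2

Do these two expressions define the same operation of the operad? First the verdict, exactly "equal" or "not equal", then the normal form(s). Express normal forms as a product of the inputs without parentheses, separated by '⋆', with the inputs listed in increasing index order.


equal; the common form is v1 ⋆ v2 ⋆ v3 ⋆ v4 ⋆ v5

The first composite normalizes to v1 ⋆ v2 ⋆ v3 ⋆ v4 ⋆ v5
The second composite normalizes to v1 ⋆ v2 ⋆ v3 ⋆ v4 ⋆ v5
Identical normal forms: equal.


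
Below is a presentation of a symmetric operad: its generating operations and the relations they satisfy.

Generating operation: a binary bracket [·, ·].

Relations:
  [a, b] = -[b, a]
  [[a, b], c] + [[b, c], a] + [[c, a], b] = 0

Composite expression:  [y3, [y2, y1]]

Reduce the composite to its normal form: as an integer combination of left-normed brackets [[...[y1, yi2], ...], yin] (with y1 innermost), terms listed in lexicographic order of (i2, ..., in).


[[y1, y2], y3]


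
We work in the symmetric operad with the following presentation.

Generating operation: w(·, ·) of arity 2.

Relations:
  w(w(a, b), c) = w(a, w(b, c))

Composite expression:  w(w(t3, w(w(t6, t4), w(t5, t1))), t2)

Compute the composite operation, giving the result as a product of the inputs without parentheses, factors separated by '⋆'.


Every regrouping of w is equal, so read the t-inputs in written order.
w(t6, t4) unparenthesizes to t6 ⋆ t4
w(t5, t1) unparenthesizes to t5 ⋆ t1
w(w(t6, t4), w(t5, t1)) unparenthesizes to t6 ⋆ t4 ⋆ t5 ⋆ t1
w(t3, w(w(t6, t4), w(t5, t1))) unparenthesizes to t3 ⋆ t6 ⋆ t4 ⋆ t5 ⋆ t1
w(w(t3, w(w(t6, t4), w(t5, t1))), t2) unparenthesizes to t3 ⋆ t6 ⋆ t4 ⋆ t5 ⋆ t1 ⋆ t2

t3 ⋆ t6 ⋆ t4 ⋆ t5 ⋆ t1 ⋆ t2


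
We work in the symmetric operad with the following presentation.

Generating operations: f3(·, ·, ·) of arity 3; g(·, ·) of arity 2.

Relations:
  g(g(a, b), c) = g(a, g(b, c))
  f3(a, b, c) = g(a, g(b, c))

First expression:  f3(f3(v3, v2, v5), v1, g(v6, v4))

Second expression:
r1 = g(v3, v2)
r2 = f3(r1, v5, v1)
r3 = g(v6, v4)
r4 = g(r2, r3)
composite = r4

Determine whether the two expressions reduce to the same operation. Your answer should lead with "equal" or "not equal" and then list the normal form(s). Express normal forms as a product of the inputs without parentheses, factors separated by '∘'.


equal — both sides give v3 ∘ v2 ∘ v5 ∘ v1 ∘ v6 ∘ v4

Normal form of the first expression: v3 ∘ v2 ∘ v5 ∘ v1 ∘ v6 ∘ v4
Normal form of the second expression: v3 ∘ v2 ∘ v5 ∘ v1 ∘ v6 ∘ v4
The forms coincide; equal.


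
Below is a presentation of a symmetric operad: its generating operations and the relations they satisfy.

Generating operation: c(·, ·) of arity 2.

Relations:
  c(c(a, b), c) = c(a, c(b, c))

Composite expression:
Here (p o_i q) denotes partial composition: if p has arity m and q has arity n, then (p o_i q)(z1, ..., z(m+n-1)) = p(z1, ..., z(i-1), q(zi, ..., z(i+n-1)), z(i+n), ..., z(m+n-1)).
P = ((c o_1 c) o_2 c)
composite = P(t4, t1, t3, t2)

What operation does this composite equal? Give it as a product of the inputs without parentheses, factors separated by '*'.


t4 * t1 * t3 * t2

Every regrouping of c is equal, so read the t-inputs in written order.
c(t1, t3) flattens to t1 * t3
c(t4, c(t1, t3)) flattens to t4 * t1 * t3
c(c(t4, c(t1, t3)), t2) flattens to t4 * t1 * t3 * t2


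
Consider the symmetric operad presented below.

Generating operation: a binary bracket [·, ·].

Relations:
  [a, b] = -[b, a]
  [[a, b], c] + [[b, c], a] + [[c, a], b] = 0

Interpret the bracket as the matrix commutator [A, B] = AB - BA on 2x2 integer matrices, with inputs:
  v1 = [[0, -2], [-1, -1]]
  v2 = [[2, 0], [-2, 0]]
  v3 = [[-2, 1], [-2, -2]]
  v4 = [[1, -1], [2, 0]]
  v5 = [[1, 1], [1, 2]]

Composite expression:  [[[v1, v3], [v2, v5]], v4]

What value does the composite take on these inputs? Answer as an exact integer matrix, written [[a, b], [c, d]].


[v1, v3] = [[5, 1], [2, -5]]
[v2, v5] = [[2, 2], [0, -2]]
[[v1, v3], [v2, v5]] = [[-4, 16], [8, 4]]
[[[v1, v3], [v2, v5]], v4] = [[40, -8], [24, -40]]

[[40, -8], [24, -40]]


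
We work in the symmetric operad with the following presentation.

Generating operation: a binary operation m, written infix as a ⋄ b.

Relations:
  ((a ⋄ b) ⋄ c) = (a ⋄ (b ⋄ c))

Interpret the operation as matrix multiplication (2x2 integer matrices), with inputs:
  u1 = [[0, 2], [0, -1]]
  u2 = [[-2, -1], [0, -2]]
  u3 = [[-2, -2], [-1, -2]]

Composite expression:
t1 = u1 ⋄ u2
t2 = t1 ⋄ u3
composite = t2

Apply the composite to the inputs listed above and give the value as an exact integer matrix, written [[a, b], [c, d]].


[[4, 8], [-2, -4]]

(u1 ⋄ u2) = [[0, -4], [0, 2]]
((u1 ⋄ u2) ⋄ u3) = [[4, 8], [-2, -4]]


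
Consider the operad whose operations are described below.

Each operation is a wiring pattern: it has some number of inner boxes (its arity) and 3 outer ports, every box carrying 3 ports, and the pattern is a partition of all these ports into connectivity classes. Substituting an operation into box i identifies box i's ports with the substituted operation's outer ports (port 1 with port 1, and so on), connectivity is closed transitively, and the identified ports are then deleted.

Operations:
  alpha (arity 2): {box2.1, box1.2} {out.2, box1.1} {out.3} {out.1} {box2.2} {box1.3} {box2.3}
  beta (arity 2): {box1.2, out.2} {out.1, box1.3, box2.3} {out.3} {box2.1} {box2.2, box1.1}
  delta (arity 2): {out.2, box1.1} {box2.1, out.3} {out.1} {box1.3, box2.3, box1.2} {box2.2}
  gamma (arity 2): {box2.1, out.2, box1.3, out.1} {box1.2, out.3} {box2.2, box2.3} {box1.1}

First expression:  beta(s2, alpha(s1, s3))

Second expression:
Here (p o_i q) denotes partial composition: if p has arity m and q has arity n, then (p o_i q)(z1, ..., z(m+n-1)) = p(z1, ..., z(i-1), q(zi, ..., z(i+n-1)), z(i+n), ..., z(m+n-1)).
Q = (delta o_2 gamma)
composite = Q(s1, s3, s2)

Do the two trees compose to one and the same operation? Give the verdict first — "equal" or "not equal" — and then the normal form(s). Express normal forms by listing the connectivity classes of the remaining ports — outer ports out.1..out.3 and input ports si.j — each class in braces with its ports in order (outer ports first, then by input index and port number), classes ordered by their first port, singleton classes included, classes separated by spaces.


not equal; first: {out.1, s2.3} {out.2, s2.2} {out.3} {s1.1, s2.1} {s1.2, s3.1} {s1.3} {s3.2} {s3.3}; second: {out.1} {out.2, s1.1} {out.3, s2.1, s3.3} {s1.2, s1.3, s3.2} {s2.2, s2.3} {s3.1}

In normal form, the first expression is {out.1, s2.3} {out.2, s2.2} {out.3} {s1.1, s2.1} {s1.2, s3.1} {s1.3} {s3.2} {s3.3}
In normal form, the second expression is {out.1} {out.2, s1.1} {out.3, s2.1, s3.3} {s1.2, s1.3, s3.2} {s2.2, s2.3} {s3.1}
They disagree, so not equal.


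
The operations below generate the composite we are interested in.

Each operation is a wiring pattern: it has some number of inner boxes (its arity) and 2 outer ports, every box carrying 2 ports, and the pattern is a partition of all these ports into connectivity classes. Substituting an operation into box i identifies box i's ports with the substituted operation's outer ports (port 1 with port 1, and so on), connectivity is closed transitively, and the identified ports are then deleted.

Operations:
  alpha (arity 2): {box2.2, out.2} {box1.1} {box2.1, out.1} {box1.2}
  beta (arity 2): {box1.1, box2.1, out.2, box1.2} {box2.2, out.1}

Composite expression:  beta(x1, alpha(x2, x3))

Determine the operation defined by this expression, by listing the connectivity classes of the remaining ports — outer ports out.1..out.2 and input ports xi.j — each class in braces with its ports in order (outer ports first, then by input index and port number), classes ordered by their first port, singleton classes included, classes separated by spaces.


{out.1, x3.2} {out.2, x1.1, x1.2, x3.1} {x2.1} {x2.2}


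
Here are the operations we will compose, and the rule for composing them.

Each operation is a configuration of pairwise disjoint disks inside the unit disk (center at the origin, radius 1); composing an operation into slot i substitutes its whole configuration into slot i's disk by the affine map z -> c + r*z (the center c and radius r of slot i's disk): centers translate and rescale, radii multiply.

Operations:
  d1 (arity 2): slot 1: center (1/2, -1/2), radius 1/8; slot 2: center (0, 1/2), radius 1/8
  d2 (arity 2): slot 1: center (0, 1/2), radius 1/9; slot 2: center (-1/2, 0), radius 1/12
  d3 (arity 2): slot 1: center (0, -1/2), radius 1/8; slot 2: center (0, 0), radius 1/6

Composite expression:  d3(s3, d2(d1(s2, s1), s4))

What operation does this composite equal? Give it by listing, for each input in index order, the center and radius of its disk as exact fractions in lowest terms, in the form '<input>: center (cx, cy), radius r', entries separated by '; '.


s1: center (0, 5/54), radius 1/432; s2: center (1/108, 2/27), radius 1/432; s3: center (0, -1/2), radius 1/8; s4: center (-1/12, 0), radius 1/72

Only the slot chain above each s matters under d3; compose those maps.
input s3: composing its 1 substitution step yields center (0, -1/2), radius 1/8
input s2: composing its 3 substitution steps yields center (1/108, 2/27), radius 1/432
input s1: composing its 3 substitution steps yields center (0, 5/54), radius 1/432
input s4: composing its 2 substitution steps yields center (-1/12, 0), radius 1/72


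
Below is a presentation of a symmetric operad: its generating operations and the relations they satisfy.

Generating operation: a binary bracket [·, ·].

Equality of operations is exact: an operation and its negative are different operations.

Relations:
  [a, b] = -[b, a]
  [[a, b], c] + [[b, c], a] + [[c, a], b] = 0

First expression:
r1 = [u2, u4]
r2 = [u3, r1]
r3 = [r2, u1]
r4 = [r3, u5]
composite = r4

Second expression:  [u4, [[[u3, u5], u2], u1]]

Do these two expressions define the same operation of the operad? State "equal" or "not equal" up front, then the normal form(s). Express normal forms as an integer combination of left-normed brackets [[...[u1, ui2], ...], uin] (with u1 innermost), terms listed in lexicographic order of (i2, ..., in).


The first expression, normalized: [[[[u1, u2], u4], u3], u5] - [[[[u1, u3], u2], u4], u5] + [[[[u1, u3], u4], u2], u5] - [[[[u1, u4], u2], u3], u5]
The second expression, normalized: -[[[[u1, u2], u3], u5], u4] + [[[[u1, u2], u5], u3], u4] + [[[[u1, u3], u5], u2], u4] - [[[[u1, u5], u3], u2], u4]
The forms do not match — not equal.

not equal; the first gives [[[[u1, u2], u4], u3], u5] - [[[[u1, u3], u2], u4], u5] + [[[[u1, u3], u4], u2], u5] - [[[[u1, u4], u2], u3], u5] and the second -[[[[u1, u2], u3], u5], u4] + [[[[u1, u2], u5], u3], u4] + [[[[u1, u3], u5], u2], u4] - [[[[u1, u5], u3], u2], u4]


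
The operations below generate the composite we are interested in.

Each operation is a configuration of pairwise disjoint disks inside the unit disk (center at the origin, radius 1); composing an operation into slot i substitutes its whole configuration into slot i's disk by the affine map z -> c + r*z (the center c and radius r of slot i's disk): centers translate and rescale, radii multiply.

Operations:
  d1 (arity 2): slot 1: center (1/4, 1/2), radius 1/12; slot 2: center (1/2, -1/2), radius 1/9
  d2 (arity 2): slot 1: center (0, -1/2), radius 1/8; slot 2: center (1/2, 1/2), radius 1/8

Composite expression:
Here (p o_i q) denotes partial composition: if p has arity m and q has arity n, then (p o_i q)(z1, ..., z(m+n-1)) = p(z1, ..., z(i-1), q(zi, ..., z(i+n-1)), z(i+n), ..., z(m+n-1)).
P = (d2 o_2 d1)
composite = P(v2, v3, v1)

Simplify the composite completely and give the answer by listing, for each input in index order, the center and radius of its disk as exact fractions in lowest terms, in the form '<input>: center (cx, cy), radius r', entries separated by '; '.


v1: center (9/16, 7/16), radius 1/72; v2: center (0, -1/2), radius 1/8; v3: center (17/32, 9/16), radius 1/96

Follow each v-input down from d2: c' goes to c + r*c', radius to r*r'.
v2: after 1 affine step, its disk has center (0, -1/2), radius 1/8
v3: after 2 affine steps, its disk has center (17/32, 9/16), radius 1/96
v1: after 2 affine steps, its disk has center (9/16, 7/16), radius 1/72


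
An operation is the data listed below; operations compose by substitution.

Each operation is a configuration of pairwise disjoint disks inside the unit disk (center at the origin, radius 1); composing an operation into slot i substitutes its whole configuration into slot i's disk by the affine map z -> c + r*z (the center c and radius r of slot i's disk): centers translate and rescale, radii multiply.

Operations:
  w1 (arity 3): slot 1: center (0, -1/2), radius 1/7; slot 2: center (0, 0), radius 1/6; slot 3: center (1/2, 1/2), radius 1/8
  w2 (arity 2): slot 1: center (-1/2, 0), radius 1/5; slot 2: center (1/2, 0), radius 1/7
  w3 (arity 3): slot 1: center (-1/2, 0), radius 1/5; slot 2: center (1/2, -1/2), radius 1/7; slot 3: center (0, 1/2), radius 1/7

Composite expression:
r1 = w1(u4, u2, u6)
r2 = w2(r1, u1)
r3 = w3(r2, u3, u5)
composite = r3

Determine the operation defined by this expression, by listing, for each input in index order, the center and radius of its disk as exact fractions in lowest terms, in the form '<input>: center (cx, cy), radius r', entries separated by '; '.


u1: center (-2/5, 0), radius 1/35; u2: center (-3/5, 0), radius 1/150; u3: center (1/2, -1/2), radius 1/7; u4: center (-3/5, -1/50), radius 1/175; u5: center (0, 1/2), radius 1/7; u6: center (-29/50, 1/50), radius 1/200

Below w3, radii multiply path by path; the u-disk centers shift.
input u4: applying the 3 nested substitutions gives center (-3/5, -1/50), radius 1/175
input u2: applying the 3 nested substitutions gives center (-3/5, 0), radius 1/150
input u6: applying the 3 nested substitutions gives center (-29/50, 1/50), radius 1/200
input u1: applying the 2 nested substitutions gives center (-2/5, 0), radius 1/35
input u3: applying the 1 nested substitution gives center (1/2, -1/2), radius 1/7
input u5: applying the 1 nested substitution gives center (0, 1/2), radius 1/7


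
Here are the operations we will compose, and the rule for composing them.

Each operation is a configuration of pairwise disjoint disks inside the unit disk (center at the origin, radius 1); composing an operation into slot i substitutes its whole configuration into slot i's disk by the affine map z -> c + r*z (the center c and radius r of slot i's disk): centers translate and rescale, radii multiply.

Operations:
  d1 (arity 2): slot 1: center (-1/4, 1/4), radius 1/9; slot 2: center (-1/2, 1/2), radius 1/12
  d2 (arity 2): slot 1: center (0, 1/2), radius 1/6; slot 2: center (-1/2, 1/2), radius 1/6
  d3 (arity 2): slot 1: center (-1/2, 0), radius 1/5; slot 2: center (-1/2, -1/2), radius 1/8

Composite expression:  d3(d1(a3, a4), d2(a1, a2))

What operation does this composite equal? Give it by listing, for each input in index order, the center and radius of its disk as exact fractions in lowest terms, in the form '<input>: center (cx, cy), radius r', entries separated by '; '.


a1: center (-1/2, -7/16), radius 1/48; a2: center (-9/16, -7/16), radius 1/48; a3: center (-11/20, 1/20), radius 1/45; a4: center (-3/5, 1/10), radius 1/60

Nesting under d3 composes maps z -> c + r*z down each a-path.
input a3: applying the 2 nested substitutions gives center (-11/20, 1/20), radius 1/45
input a4: applying the 2 nested substitutions gives center (-3/5, 1/10), radius 1/60
input a1: applying the 2 nested substitutions gives center (-1/2, -7/16), radius 1/48
input a2: applying the 2 nested substitutions gives center (-9/16, -7/16), radius 1/48


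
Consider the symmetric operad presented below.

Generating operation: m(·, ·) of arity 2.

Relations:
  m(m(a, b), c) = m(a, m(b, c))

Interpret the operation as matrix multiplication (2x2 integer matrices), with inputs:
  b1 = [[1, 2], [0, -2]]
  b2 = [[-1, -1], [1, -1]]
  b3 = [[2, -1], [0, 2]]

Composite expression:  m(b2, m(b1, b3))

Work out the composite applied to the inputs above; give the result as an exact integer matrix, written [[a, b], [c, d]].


[[-2, 1], [2, 7]]

m(b1, b3) = [[2, 3], [0, -4]]
m(b2, m(b1, b3)) = [[-2, 1], [2, 7]]


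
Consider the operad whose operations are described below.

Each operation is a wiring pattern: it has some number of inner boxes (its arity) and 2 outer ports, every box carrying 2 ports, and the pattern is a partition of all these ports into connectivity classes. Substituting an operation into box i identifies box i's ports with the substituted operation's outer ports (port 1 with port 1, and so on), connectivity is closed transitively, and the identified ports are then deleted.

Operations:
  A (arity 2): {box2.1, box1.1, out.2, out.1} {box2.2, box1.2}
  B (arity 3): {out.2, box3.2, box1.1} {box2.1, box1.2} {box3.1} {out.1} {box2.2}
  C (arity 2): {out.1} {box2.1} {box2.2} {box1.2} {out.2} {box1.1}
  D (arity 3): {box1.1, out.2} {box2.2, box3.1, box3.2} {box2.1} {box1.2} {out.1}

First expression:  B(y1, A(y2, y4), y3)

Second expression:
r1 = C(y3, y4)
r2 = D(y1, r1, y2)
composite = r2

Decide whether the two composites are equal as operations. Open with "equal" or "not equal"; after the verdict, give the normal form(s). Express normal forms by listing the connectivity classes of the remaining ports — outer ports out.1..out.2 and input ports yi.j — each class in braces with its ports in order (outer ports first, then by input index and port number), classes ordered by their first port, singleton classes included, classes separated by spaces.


not equal — first {out.1} {out.2, y1.1, y3.2} {y1.2, y2.1, y4.1} {y2.2, y4.2} {y3.1}, second {out.1} {out.2, y1.1} {y1.2} {y2.1, y2.2} {y3.1} {y3.2} {y4.1} {y4.2}


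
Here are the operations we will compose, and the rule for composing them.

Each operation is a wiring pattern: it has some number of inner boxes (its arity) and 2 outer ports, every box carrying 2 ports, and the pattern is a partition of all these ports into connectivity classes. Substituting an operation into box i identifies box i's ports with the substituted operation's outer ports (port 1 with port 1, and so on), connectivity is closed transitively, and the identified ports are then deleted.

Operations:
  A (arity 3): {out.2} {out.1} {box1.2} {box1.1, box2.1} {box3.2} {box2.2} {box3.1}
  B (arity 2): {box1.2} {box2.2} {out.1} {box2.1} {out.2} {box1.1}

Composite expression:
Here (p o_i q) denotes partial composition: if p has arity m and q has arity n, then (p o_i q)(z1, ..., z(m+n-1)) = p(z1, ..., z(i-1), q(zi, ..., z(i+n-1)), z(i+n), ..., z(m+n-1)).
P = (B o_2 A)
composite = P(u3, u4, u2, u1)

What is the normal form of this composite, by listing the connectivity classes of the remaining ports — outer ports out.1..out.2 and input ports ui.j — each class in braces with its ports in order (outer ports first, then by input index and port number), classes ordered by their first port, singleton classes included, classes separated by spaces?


Two ports join when wires chain via B-identified ports.
A over (u4, u2, u1) gives {out.1} {out.2} {u1.1} {u1.2} {u2.1, u4.1} {u2.2} {u4.2}, out.j being that stage's outer ports
B over (u3, u4, u2, u1) gives {out.1} {out.2} {u1.1} {u1.2} {u2.1, u4.1} {u2.2} {u3.1} {u3.2} {u4.2}, out.j being that stage's outer ports

{out.1} {out.2} {u1.1} {u1.2} {u2.1, u4.1} {u2.2} {u3.1} {u3.2} {u4.2}


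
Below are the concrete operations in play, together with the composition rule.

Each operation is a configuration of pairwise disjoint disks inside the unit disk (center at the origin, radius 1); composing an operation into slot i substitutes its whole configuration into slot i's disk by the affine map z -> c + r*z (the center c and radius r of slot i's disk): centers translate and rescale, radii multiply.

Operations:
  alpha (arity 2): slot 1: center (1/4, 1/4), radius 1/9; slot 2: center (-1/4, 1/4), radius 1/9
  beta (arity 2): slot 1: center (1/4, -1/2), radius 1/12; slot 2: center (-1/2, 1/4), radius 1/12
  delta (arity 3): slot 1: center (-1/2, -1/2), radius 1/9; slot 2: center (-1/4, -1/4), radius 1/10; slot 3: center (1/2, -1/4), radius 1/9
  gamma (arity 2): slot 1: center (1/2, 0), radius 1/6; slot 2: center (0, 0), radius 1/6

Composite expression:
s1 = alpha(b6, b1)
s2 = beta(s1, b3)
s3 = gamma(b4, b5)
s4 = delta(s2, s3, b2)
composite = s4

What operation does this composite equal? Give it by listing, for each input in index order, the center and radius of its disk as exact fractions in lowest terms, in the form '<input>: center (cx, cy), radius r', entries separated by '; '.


b1: center (-205/432, -239/432), radius 1/972; b2: center (1/2, -1/4), radius 1/9; b3: center (-5/9, -17/36), radius 1/108; b4: center (-1/5, -1/4), radius 1/60; b5: center (-1/4, -1/4), radius 1/60; b6: center (-203/432, -239/432), radius 1/972


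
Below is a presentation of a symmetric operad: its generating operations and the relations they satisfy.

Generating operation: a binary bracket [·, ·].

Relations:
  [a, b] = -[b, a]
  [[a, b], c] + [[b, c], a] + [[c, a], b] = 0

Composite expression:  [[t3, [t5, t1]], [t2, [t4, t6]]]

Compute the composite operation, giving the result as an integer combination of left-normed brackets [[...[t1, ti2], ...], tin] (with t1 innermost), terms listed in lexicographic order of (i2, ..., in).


Left-normed coefficients sit on the t1-initial expansion words.
Composite bracket: [[t3, [t5, t1]], [t2, [t4, t6]]]
Under [a, b] = ab - ba we get 32 signed associative words (2^5 = 32).
Coefficients come from the t1-initial words:
  t1t5t3t2t4t6 (sign +1) contributes +[[[[[t1, t5], t3], t2], t4], t6]
  t1t5t3t2t6t4 (sign -1) contributes -[[[[[t1, t5], t3], t2], t6], t4]
  t1t5t3t4t6t2 (sign -1) contributes -[[[[[t1, t5], t3], t4], t6], t2]
  t1t5t3t6t4t2 (sign +1) contributes +[[[[[t1, t5], t3], t6], t4], t2]

[[[[[t1, t5], t3], t2], t4], t6] - [[[[[t1, t5], t3], t2], t6], t4] - [[[[[t1, t5], t3], t4], t6], t2] + [[[[[t1, t5], t3], t6], t4], t2]


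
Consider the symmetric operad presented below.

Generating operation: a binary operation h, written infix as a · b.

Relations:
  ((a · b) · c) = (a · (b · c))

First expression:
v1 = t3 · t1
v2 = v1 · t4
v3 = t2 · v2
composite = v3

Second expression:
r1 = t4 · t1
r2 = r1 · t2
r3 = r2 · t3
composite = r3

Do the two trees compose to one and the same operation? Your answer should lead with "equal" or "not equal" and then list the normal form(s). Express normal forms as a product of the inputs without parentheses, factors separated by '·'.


not equal: they reduce to t2 · t3 · t1 · t4 and t4 · t1 · t2 · t3


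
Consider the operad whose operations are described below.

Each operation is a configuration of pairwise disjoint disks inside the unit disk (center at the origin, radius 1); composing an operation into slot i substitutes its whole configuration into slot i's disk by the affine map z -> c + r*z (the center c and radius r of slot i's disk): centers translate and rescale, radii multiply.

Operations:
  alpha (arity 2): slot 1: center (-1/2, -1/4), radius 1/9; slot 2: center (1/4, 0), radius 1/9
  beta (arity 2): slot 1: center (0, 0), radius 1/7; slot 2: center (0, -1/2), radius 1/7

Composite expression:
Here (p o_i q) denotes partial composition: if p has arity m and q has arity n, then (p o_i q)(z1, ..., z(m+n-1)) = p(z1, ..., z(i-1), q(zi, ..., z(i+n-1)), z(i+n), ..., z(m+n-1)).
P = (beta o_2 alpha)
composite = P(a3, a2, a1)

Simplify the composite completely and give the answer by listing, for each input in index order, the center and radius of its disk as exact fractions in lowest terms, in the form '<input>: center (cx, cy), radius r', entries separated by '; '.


a1: center (1/28, -1/2), radius 1/63; a2: center (-1/14, -15/28), radius 1/63; a3: center (0, 0), radius 1/7

Below beta, radii multiply path by path; the a-disk centers shift.
a3: after 1 affine step, its disk has center (0, 0), radius 1/7
a2: after 2 affine steps, its disk has center (-1/14, -15/28), radius 1/63
a1: after 2 affine steps, its disk has center (1/28, -1/2), radius 1/63
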